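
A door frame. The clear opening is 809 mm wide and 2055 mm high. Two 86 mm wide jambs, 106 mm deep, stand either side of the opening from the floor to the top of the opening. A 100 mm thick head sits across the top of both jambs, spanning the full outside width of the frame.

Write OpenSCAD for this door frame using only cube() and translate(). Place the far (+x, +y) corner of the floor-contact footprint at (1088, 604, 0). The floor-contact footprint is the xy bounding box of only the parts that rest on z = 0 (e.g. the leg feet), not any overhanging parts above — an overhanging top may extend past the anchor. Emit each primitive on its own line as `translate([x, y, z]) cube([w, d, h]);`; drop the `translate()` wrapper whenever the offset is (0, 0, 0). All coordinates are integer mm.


translate([107, 498, 0]) cube([86, 106, 2055]);
translate([1002, 498, 0]) cube([86, 106, 2055]);
translate([107, 498, 2055]) cube([981, 106, 100]);


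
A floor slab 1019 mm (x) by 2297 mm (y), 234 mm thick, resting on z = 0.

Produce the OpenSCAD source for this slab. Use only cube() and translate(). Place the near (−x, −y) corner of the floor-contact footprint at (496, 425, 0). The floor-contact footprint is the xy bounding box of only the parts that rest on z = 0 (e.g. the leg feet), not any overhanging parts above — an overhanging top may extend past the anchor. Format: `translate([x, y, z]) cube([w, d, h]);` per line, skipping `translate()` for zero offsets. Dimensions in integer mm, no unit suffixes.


translate([496, 425, 0]) cube([1019, 2297, 234]);


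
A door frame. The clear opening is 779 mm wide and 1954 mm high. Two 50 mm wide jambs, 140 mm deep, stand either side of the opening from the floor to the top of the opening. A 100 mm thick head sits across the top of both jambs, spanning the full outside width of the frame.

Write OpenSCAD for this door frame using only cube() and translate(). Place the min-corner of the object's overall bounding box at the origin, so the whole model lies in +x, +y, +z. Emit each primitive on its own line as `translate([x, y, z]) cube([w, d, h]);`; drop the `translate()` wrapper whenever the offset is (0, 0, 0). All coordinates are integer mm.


cube([50, 140, 1954]);
translate([829, 0, 0]) cube([50, 140, 1954]);
translate([0, 0, 1954]) cube([879, 140, 100]);


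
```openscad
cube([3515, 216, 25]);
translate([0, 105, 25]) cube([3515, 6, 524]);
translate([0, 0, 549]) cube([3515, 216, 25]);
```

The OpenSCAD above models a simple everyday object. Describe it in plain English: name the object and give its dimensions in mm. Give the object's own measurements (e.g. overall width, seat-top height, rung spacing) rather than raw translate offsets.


An I-beam lying along x, 3515 mm long. Overall section height 574 mm. Two flanges 216 mm wide (y) and 25 mm thick, one on the floor and one at the top; a web 6 mm thick runs between them, centred on the flange width.


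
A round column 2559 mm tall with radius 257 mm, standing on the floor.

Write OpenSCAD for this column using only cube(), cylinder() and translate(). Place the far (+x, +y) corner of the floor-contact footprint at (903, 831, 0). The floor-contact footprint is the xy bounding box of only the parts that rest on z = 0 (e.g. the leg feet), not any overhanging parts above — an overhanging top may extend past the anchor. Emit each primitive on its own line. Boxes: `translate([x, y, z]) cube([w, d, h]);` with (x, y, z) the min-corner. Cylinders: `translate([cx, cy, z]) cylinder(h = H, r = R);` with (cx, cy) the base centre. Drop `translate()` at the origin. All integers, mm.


translate([646, 574, 0]) cylinder(h = 2559, r = 257);


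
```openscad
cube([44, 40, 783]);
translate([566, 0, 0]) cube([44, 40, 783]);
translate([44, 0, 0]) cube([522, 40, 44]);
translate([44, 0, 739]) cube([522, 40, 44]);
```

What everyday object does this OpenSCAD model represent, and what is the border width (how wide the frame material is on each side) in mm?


A picture frame. The border width is 44 mm.

Four thin pieces enclosing a rectangular opening — a picture frame. The two full-height stiles are 783 mm tall; the top rail sits at z = 739 and is 44 mm tall, so the border above the opening is 783 − 739 = 44 mm, matching the stile x-width.


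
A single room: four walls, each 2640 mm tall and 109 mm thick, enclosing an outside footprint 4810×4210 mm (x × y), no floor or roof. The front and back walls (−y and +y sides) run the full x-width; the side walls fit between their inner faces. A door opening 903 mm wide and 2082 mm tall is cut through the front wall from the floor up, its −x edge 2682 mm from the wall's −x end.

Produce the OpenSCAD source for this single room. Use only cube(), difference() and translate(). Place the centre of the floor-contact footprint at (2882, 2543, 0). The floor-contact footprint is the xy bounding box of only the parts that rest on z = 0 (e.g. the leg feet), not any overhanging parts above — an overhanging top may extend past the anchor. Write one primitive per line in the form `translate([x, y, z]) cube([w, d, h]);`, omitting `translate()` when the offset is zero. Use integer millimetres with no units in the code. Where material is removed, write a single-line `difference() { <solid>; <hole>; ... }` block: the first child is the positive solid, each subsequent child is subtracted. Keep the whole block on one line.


difference() { translate([477, 438, 0]) cube([4810, 109, 2640]); translate([3159, 438, 0]) cube([903, 109, 2082]); }
translate([477, 4539, 0]) cube([4810, 109, 2640]);
translate([477, 547, 0]) cube([109, 3992, 2640]);
translate([5178, 547, 0]) cube([109, 3992, 2640]);


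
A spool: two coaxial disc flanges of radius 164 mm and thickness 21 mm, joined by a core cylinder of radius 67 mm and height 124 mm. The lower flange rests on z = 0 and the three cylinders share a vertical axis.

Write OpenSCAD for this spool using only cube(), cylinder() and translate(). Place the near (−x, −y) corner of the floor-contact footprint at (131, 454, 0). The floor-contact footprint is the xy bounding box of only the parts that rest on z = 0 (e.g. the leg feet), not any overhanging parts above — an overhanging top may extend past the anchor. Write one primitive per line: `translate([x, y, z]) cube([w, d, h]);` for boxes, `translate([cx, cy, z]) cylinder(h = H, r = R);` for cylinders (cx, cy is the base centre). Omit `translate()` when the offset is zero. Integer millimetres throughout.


translate([295, 618, 0]) cylinder(h = 21, r = 164);
translate([295, 618, 21]) cylinder(h = 124, r = 67);
translate([295, 618, 145]) cylinder(h = 21, r = 164);


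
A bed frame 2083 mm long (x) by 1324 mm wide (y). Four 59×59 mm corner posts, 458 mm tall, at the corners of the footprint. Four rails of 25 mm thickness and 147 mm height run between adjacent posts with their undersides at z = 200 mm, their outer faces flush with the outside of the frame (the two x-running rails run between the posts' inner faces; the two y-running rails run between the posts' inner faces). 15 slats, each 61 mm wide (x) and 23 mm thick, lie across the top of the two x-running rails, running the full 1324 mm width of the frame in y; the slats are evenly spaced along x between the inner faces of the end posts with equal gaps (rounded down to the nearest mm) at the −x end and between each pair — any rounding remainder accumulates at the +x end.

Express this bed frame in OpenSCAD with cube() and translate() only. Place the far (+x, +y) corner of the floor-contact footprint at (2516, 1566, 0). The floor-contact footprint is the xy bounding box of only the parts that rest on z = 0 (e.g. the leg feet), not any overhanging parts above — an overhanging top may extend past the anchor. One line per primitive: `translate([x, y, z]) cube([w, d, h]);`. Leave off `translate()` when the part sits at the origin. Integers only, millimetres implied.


translate([433, 242, 0]) cube([59, 59, 458]);
translate([433, 1507, 0]) cube([59, 59, 458]);
translate([2457, 242, 0]) cube([59, 59, 458]);
translate([2457, 1507, 0]) cube([59, 59, 458]);
translate([492, 242, 200]) cube([1965, 25, 147]);
translate([492, 1541, 200]) cube([1965, 25, 147]);
translate([433, 301, 200]) cube([25, 1206, 147]);
translate([2491, 301, 200]) cube([25, 1206, 147]);
translate([557, 242, 347]) cube([61, 1324, 23]);
translate([683, 242, 347]) cube([61, 1324, 23]);
translate([809, 242, 347]) cube([61, 1324, 23]);
translate([935, 242, 347]) cube([61, 1324, 23]);
translate([1061, 242, 347]) cube([61, 1324, 23]);
translate([1187, 242, 347]) cube([61, 1324, 23]);
translate([1313, 242, 347]) cube([61, 1324, 23]);
translate([1439, 242, 347]) cube([61, 1324, 23]);
translate([1565, 242, 347]) cube([61, 1324, 23]);
translate([1691, 242, 347]) cube([61, 1324, 23]);
translate([1817, 242, 347]) cube([61, 1324, 23]);
translate([1943, 242, 347]) cube([61, 1324, 23]);
translate([2069, 242, 347]) cube([61, 1324, 23]);
translate([2195, 242, 347]) cube([61, 1324, 23]);
translate([2321, 242, 347]) cube([61, 1324, 23]);


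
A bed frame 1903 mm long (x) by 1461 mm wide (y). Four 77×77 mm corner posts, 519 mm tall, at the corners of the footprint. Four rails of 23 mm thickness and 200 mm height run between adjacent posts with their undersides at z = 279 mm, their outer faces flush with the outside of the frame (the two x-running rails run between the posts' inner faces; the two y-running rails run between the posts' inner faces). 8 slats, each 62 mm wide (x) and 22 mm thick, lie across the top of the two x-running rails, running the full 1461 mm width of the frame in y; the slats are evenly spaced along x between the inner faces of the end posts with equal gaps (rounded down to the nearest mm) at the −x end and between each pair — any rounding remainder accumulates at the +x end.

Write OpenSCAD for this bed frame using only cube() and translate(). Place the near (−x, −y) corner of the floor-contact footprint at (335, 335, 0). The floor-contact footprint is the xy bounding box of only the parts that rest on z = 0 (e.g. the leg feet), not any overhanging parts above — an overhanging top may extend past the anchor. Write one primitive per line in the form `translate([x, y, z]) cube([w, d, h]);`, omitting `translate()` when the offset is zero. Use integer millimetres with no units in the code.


translate([335, 335, 0]) cube([77, 77, 519]);
translate([335, 1719, 0]) cube([77, 77, 519]);
translate([2161, 335, 0]) cube([77, 77, 519]);
translate([2161, 1719, 0]) cube([77, 77, 519]);
translate([412, 335, 279]) cube([1749, 23, 200]);
translate([412, 1773, 279]) cube([1749, 23, 200]);
translate([335, 412, 279]) cube([23, 1307, 200]);
translate([2215, 412, 279]) cube([23, 1307, 200]);
translate([551, 335, 479]) cube([62, 1461, 22]);
translate([752, 335, 479]) cube([62, 1461, 22]);
translate([953, 335, 479]) cube([62, 1461, 22]);
translate([1154, 335, 479]) cube([62, 1461, 22]);
translate([1355, 335, 479]) cube([62, 1461, 22]);
translate([1556, 335, 479]) cube([62, 1461, 22]);
translate([1757, 335, 479]) cube([62, 1461, 22]);
translate([1958, 335, 479]) cube([62, 1461, 22]);


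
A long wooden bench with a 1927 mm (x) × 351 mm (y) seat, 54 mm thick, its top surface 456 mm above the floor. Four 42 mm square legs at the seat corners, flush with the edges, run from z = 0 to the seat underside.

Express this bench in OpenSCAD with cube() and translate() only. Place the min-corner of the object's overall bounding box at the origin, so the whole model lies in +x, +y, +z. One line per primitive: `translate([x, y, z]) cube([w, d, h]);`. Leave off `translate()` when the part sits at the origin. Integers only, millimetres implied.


translate([0, 0, 402]) cube([1927, 351, 54]);
cube([42, 42, 402]);
translate([0, 309, 0]) cube([42, 42, 402]);
translate([1885, 0, 0]) cube([42, 42, 402]);
translate([1885, 309, 0]) cube([42, 42, 402]);


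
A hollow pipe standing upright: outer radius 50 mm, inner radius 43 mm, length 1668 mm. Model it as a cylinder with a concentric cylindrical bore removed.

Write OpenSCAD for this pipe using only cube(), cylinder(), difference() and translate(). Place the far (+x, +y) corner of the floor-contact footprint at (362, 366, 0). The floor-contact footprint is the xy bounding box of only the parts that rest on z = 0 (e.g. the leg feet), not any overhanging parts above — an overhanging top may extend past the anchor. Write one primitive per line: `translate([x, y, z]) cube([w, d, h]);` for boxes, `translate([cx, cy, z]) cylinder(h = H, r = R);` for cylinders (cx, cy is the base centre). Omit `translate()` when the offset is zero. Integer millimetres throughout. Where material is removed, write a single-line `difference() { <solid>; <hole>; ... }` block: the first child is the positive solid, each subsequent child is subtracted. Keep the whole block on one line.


difference() { translate([312, 316, 0]) cylinder(h = 1668, r = 50); translate([312, 316, 0]) cylinder(h = 1668, r = 43); }


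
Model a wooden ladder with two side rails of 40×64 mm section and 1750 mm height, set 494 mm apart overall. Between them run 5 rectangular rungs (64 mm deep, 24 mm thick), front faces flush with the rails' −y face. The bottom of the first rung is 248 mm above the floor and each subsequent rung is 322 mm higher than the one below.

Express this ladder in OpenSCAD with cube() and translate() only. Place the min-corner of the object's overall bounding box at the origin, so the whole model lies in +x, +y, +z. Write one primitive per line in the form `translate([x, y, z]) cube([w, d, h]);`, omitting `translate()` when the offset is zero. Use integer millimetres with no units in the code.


cube([40, 64, 1750]);
translate([454, 0, 0]) cube([40, 64, 1750]);
translate([40, 0, 248]) cube([414, 64, 24]);
translate([40, 0, 570]) cube([414, 64, 24]);
translate([40, 0, 892]) cube([414, 64, 24]);
translate([40, 0, 1214]) cube([414, 64, 24]);
translate([40, 0, 1536]) cube([414, 64, 24]);


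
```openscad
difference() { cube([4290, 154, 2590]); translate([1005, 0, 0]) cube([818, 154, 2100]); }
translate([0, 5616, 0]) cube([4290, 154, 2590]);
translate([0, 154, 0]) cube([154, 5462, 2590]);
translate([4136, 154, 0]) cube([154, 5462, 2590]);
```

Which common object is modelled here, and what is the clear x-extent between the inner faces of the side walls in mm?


A single room. The interior width is 3982 mm.

Four walls enclosing a rectangle with a door in the front wall — a room. Outside width 4290 minus two 154 mm walls gives 3982 mm.


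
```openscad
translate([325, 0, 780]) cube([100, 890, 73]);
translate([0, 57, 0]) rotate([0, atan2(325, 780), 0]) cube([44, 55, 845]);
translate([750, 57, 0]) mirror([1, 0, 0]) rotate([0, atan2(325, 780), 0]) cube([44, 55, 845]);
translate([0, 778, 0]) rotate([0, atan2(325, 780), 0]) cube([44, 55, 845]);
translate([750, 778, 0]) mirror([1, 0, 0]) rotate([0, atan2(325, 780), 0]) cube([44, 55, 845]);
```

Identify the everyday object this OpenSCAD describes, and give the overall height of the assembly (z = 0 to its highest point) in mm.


A sawhorse. The overall height is 853 mm.

A beam across two mirrored pairs of raked legs — a sawhorse. The beam's underside is at z = 780 (matching the legs' vertical rise in atan2(325, 780)) and the beam is 73 mm tall, so its top is at 780 + 73 = 853 mm. The raked legs top out at the beam's underside, so that is the highest point.


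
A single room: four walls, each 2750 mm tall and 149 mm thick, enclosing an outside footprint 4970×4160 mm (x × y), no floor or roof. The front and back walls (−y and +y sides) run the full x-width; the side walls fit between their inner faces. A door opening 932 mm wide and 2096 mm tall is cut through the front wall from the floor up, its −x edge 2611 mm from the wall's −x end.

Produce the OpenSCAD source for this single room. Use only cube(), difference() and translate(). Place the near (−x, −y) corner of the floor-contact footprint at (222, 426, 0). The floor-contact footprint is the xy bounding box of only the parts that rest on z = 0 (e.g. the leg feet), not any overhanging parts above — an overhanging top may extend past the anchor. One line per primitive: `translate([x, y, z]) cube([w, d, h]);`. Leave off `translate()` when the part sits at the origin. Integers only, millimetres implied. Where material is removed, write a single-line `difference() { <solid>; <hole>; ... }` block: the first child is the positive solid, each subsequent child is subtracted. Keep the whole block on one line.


difference() { translate([222, 426, 0]) cube([4970, 149, 2750]); translate([2833, 426, 0]) cube([932, 149, 2096]); }
translate([222, 4437, 0]) cube([4970, 149, 2750]);
translate([222, 575, 0]) cube([149, 3862, 2750]);
translate([5043, 575, 0]) cube([149, 3862, 2750]);


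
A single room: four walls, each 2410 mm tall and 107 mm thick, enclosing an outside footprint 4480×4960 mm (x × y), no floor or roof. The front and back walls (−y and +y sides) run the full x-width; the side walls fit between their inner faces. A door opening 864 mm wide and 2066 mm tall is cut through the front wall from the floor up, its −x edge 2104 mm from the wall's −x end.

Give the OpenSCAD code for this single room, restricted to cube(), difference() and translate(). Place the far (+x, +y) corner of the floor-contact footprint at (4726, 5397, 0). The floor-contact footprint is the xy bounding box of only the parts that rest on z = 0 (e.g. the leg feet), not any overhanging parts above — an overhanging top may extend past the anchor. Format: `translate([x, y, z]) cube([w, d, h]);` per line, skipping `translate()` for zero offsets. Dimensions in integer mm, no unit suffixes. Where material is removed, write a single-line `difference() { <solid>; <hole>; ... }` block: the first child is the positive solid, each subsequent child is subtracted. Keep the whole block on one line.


difference() { translate([246, 437, 0]) cube([4480, 107, 2410]); translate([2350, 437, 0]) cube([864, 107, 2066]); }
translate([246, 5290, 0]) cube([4480, 107, 2410]);
translate([246, 544, 0]) cube([107, 4746, 2410]);
translate([4619, 544, 0]) cube([107, 4746, 2410]);


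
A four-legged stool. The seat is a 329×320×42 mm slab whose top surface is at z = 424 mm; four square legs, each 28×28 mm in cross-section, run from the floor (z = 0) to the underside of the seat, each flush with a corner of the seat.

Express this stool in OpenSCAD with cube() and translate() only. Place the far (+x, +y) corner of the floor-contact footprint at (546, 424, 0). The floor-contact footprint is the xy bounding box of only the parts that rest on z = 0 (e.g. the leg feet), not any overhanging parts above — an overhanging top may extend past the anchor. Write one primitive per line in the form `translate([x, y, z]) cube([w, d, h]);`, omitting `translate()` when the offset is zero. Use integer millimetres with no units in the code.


// leg_h = 424 - 42 = 382
translate([217, 104, 382]) cube([329, 320, 42]);
translate([217, 104, 0]) cube([28, 28, 382]);
translate([518, 104, 0]) cube([28, 28, 382]);
translate([217, 396, 0]) cube([28, 28, 382]);
translate([518, 396, 0]) cube([28, 28, 382]);


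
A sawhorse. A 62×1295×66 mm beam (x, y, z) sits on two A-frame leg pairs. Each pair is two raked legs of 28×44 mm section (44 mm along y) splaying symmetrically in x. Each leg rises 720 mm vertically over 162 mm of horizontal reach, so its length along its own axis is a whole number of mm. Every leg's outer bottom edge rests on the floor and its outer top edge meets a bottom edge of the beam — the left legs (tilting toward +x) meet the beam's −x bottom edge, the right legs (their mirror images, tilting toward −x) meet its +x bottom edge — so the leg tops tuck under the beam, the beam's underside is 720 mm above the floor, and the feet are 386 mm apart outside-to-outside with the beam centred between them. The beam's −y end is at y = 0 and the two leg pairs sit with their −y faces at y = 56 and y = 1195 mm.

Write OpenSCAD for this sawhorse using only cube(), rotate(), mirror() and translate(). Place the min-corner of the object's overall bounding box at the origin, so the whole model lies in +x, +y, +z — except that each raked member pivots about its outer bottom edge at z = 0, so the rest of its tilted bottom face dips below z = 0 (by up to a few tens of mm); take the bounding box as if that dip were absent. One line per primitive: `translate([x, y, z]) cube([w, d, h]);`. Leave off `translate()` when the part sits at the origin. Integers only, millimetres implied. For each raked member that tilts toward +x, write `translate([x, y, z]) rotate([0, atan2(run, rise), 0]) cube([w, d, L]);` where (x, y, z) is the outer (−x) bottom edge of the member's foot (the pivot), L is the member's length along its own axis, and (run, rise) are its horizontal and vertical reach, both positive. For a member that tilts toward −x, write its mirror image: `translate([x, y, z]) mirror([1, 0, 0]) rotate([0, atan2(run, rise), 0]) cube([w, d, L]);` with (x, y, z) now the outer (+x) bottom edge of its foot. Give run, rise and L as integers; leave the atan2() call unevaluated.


translate([162, 0, 720]) cube([62, 1295, 66]);
translate([0, 56, 0]) rotate([0, atan2(162, 720), 0]) cube([28, 44, 738]);
translate([386, 56, 0]) mirror([1, 0, 0]) rotate([0, atan2(162, 720), 0]) cube([28, 44, 738]);
translate([0, 1195, 0]) rotate([0, atan2(162, 720), 0]) cube([28, 44, 738]);
translate([386, 1195, 0]) mirror([1, 0, 0]) rotate([0, atan2(162, 720), 0]) cube([28, 44, 738]);


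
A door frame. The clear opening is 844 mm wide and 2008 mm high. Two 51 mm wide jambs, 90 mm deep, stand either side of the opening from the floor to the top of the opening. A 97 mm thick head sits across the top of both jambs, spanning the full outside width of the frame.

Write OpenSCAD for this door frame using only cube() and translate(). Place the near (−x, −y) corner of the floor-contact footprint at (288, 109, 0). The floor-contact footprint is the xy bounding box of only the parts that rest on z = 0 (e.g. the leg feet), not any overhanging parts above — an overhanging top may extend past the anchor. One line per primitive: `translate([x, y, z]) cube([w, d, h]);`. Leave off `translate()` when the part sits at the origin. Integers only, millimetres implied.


translate([288, 109, 0]) cube([51, 90, 2008]);
translate([1183, 109, 0]) cube([51, 90, 2008]);
translate([288, 109, 2008]) cube([946, 90, 97]);


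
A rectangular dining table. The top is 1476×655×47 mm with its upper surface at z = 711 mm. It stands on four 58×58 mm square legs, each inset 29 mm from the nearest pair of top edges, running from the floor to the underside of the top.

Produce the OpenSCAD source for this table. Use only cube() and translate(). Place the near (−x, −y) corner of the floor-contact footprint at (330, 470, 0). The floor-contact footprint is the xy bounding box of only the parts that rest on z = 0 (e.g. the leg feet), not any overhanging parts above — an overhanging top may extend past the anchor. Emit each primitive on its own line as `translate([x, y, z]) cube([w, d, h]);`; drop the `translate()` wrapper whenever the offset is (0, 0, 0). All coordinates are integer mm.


// leg_h = 711 - 47 = 664
translate([301, 441, 664]) cube([1476, 655, 47]);
translate([330, 470, 0]) cube([58, 58, 664]);
translate([1690, 470, 0]) cube([58, 58, 664]);
translate([330, 1009, 0]) cube([58, 58, 664]);
translate([1690, 1009, 0]) cube([58, 58, 664]);


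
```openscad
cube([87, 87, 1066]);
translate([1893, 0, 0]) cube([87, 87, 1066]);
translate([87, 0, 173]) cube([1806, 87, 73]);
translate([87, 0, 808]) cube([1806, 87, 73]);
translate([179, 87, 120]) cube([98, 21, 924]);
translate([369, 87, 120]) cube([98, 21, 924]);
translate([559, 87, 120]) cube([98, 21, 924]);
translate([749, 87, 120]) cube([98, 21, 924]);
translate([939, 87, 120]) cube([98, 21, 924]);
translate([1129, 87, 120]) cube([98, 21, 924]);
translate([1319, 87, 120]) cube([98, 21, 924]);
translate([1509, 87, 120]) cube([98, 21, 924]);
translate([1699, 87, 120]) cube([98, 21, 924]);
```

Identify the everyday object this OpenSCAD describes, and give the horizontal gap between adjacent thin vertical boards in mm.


A fence section. The picket gap is 92 mm.

Two posts, two rails, 9 pickets — a fence section. Span 1806 mm holds 9 pickets of 98 mm with 10 equal gaps: ⌊(1806 − 9·98) / 10⌋ = 92 mm.


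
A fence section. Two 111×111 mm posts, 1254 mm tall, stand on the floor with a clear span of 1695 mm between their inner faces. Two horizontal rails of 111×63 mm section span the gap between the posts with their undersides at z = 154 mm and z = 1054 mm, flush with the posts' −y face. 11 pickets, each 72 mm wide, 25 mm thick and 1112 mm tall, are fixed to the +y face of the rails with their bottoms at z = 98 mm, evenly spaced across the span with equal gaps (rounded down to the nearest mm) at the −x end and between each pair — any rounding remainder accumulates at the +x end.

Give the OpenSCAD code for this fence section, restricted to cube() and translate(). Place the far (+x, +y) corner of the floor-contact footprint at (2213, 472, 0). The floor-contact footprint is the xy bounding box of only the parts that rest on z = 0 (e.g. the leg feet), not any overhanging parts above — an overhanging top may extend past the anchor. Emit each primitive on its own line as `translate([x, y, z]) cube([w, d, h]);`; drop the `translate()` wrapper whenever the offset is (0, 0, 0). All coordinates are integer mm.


translate([296, 361, 0]) cube([111, 111, 1254]);
translate([2102, 361, 0]) cube([111, 111, 1254]);
translate([407, 361, 154]) cube([1695, 111, 63]);
translate([407, 361, 1054]) cube([1695, 111, 63]);
translate([482, 472, 98]) cube([72, 25, 1112]);
translate([629, 472, 98]) cube([72, 25, 1112]);
translate([776, 472, 98]) cube([72, 25, 1112]);
translate([923, 472, 98]) cube([72, 25, 1112]);
translate([1070, 472, 98]) cube([72, 25, 1112]);
translate([1217, 472, 98]) cube([72, 25, 1112]);
translate([1364, 472, 98]) cube([72, 25, 1112]);
translate([1511, 472, 98]) cube([72, 25, 1112]);
translate([1658, 472, 98]) cube([72, 25, 1112]);
translate([1805, 472, 98]) cube([72, 25, 1112]);
translate([1952, 472, 98]) cube([72, 25, 1112]);


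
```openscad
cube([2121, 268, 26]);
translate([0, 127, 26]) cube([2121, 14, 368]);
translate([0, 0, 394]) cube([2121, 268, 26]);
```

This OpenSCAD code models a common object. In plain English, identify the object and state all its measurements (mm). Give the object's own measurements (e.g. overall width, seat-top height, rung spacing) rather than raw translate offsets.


An I-beam lying along x, 2121 mm long. Overall section height 420 mm. Two flanges 268 mm wide (y) and 26 mm thick, one on the floor and one at the top; a web 14 mm thick runs between them, centred on the flange width.


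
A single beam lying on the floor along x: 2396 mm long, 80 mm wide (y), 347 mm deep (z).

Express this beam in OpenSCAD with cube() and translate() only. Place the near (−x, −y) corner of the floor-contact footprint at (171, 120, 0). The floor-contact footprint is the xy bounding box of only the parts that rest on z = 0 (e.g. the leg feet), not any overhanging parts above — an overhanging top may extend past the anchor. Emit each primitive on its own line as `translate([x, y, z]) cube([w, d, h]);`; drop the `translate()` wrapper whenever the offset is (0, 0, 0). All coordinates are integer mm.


translate([171, 120, 0]) cube([2396, 80, 347]);


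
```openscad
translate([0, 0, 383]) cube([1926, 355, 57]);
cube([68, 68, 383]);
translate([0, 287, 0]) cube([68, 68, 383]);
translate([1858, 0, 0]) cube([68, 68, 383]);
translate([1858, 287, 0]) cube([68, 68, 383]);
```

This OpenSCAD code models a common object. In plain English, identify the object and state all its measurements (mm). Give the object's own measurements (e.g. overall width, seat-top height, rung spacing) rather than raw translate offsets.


A long wooden bench with a 1926 mm (x) × 355 mm (y) seat, 57 mm thick, its top surface 440 mm above the floor. Four 68 mm square legs at the seat corners, flush with the edges, run from z = 0 to the seat underside.


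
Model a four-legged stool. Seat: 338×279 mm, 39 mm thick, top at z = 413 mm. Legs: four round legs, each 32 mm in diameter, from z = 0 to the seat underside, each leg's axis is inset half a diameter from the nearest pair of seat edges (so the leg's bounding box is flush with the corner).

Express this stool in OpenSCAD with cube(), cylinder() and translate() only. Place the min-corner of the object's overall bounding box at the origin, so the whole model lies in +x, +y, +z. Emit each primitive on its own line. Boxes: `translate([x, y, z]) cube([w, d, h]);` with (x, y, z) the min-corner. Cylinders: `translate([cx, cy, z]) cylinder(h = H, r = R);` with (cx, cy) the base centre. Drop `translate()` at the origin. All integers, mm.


translate([0, 0, 374]) cube([338, 279, 39]);
translate([16, 16, 0]) cylinder(h = 374, r = 16);
translate([322, 16, 0]) cylinder(h = 374, r = 16);
translate([16, 263, 0]) cylinder(h = 374, r = 16);
translate([322, 263, 0]) cylinder(h = 374, r = 16);


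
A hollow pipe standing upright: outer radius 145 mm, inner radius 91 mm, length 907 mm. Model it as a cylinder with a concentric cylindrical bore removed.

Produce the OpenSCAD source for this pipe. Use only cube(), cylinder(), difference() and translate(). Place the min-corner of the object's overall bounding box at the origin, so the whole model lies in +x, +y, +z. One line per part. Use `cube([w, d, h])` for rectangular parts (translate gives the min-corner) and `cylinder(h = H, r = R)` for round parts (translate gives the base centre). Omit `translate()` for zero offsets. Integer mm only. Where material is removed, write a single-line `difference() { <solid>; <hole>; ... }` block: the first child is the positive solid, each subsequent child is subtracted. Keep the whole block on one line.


difference() { translate([145, 145, 0]) cylinder(h = 907, r = 145); translate([145, 145, 0]) cylinder(h = 907, r = 91); }


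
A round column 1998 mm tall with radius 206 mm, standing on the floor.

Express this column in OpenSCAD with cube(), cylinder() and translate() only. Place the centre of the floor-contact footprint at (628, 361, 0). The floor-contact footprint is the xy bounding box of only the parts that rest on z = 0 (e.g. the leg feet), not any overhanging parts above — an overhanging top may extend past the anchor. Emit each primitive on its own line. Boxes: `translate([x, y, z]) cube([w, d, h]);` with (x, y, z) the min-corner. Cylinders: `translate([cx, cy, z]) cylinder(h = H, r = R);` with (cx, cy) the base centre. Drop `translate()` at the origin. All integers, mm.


translate([628, 361, 0]) cylinder(h = 1998, r = 206);


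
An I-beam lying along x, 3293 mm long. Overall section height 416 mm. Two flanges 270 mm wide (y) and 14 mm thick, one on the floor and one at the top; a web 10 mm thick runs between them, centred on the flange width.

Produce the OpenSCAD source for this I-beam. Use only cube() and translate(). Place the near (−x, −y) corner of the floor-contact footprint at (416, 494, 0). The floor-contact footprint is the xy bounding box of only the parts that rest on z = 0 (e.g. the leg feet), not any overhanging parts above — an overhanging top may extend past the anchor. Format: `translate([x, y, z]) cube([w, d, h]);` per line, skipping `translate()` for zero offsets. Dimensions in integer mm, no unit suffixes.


translate([416, 494, 0]) cube([3293, 270, 14]);
translate([416, 624, 14]) cube([3293, 10, 388]);
translate([416, 494, 402]) cube([3293, 270, 14]);


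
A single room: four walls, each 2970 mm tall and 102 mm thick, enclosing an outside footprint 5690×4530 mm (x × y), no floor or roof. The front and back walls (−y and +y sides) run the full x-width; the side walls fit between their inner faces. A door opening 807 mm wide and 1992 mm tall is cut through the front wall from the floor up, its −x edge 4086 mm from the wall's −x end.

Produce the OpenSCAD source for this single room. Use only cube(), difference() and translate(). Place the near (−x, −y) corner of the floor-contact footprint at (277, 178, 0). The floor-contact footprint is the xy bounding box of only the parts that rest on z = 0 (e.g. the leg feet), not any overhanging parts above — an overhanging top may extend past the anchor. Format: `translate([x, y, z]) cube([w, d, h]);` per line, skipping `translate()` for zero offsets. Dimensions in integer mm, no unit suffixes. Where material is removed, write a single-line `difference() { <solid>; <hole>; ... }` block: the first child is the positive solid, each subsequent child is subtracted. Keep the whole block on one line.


difference() { translate([277, 178, 0]) cube([5690, 102, 2970]); translate([4363, 178, 0]) cube([807, 102, 1992]); }
translate([277, 4606, 0]) cube([5690, 102, 2970]);
translate([277, 280, 0]) cube([102, 4326, 2970]);
translate([5865, 280, 0]) cube([102, 4326, 2970]);


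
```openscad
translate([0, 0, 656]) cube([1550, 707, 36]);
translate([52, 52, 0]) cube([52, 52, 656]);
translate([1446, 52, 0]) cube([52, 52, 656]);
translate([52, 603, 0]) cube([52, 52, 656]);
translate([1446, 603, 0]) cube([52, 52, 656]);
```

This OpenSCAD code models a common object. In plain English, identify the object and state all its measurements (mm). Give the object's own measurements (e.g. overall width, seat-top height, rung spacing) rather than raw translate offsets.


A table: top 1550 mm (x) × 707 mm (y), 36 mm thick, upper face at z = 692 mm, on four 52×52 mm square legs, each inset 52 mm from the nearest pair of top edges from z = 0 to the bottom of the top.


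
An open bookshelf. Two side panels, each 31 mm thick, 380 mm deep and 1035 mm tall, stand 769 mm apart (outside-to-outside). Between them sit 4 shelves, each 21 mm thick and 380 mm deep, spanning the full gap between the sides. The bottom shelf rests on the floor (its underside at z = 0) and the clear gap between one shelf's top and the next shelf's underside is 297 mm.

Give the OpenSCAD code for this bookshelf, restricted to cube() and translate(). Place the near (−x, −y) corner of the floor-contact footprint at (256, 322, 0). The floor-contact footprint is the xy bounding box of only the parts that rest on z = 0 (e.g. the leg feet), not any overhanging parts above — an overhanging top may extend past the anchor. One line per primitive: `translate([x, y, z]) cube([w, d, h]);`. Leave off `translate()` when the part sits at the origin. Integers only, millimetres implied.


translate([256, 322, 0]) cube([31, 380, 1035]);
translate([994, 322, 0]) cube([31, 380, 1035]);
translate([287, 322, 0]) cube([707, 380, 21]);
translate([287, 322, 318]) cube([707, 380, 21]);
translate([287, 322, 636]) cube([707, 380, 21]);
translate([287, 322, 954]) cube([707, 380, 21]);


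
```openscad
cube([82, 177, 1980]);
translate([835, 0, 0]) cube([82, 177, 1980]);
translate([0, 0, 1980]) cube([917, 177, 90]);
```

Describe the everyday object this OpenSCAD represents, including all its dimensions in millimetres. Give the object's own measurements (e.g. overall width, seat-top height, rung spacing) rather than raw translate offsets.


A door frame. The clear opening is 753 mm wide and 1980 mm high. Two 82 mm wide jambs, 177 mm deep, stand either side of the opening from the floor to the top of the opening. A 90 mm thick head sits across the top of both jambs, spanning the full outside width of the frame.


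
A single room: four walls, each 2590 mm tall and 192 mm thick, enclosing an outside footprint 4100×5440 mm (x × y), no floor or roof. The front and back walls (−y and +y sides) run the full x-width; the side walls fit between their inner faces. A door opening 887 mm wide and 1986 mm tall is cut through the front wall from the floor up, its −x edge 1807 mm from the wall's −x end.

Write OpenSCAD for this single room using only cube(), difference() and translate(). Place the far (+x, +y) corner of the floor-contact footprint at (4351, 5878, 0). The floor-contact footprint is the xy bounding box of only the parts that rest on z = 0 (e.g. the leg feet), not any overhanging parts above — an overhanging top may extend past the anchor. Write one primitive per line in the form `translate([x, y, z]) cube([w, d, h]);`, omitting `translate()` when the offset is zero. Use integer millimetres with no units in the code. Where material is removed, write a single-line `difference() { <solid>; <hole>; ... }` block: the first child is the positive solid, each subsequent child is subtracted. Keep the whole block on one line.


difference() { translate([251, 438, 0]) cube([4100, 192, 2590]); translate([2058, 438, 0]) cube([887, 192, 1986]); }
translate([251, 5686, 0]) cube([4100, 192, 2590]);
translate([251, 630, 0]) cube([192, 5056, 2590]);
translate([4159, 630, 0]) cube([192, 5056, 2590]);


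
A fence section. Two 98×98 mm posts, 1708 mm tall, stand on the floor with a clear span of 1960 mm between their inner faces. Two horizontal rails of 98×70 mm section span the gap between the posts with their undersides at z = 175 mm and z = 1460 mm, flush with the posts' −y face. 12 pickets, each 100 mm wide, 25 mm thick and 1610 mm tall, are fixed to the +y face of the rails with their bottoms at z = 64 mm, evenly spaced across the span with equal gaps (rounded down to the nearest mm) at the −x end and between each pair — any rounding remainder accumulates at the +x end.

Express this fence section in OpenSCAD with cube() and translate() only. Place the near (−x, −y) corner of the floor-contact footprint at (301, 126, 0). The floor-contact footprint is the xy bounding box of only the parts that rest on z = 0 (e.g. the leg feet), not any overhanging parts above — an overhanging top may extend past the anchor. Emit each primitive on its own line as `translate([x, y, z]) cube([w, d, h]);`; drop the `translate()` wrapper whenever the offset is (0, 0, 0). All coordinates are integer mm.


translate([301, 126, 0]) cube([98, 98, 1708]);
translate([2359, 126, 0]) cube([98, 98, 1708]);
translate([399, 126, 175]) cube([1960, 98, 70]);
translate([399, 126, 1460]) cube([1960, 98, 70]);
translate([457, 224, 64]) cube([100, 25, 1610]);
translate([615, 224, 64]) cube([100, 25, 1610]);
translate([773, 224, 64]) cube([100, 25, 1610]);
translate([931, 224, 64]) cube([100, 25, 1610]);
translate([1089, 224, 64]) cube([100, 25, 1610]);
translate([1247, 224, 64]) cube([100, 25, 1610]);
translate([1405, 224, 64]) cube([100, 25, 1610]);
translate([1563, 224, 64]) cube([100, 25, 1610]);
translate([1721, 224, 64]) cube([100, 25, 1610]);
translate([1879, 224, 64]) cube([100, 25, 1610]);
translate([2037, 224, 64]) cube([100, 25, 1610]);
translate([2195, 224, 64]) cube([100, 25, 1610]);


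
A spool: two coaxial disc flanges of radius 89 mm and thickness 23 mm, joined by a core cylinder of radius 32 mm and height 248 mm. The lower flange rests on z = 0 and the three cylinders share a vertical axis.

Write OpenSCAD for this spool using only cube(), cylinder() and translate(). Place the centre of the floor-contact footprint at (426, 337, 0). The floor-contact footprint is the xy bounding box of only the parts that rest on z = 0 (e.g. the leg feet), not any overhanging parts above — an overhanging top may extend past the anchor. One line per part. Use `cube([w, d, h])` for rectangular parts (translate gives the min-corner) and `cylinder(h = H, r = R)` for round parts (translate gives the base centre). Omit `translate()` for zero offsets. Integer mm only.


translate([426, 337, 0]) cylinder(h = 23, r = 89);
translate([426, 337, 23]) cylinder(h = 248, r = 32);
translate([426, 337, 271]) cylinder(h = 23, r = 89);


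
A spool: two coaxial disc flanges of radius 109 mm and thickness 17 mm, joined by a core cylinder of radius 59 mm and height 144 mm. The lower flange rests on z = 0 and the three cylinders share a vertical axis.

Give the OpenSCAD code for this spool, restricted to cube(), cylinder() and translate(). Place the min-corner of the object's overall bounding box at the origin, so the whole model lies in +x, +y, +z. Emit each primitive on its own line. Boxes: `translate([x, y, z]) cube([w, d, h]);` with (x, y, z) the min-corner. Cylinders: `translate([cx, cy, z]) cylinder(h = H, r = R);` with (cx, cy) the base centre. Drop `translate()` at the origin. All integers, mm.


translate([109, 109, 0]) cylinder(h = 17, r = 109);
translate([109, 109, 17]) cylinder(h = 144, r = 59);
translate([109, 109, 161]) cylinder(h = 17, r = 109);
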